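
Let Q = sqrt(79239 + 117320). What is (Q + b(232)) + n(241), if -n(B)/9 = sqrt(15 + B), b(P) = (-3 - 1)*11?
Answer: -188 + sqrt(196559) ≈ 255.35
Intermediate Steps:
b(P) = -44 (b(P) = -4*11 = -44)
n(B) = -9*sqrt(15 + B)
Q = sqrt(196559) ≈ 443.35
(Q + b(232)) + n(241) = (sqrt(196559) - 44) - 9*sqrt(15 + 241) = (-44 + sqrt(196559)) - 9*sqrt(256) = (-44 + sqrt(196559)) - 9*16 = (-44 + sqrt(196559)) - 144 = -188 + sqrt(196559)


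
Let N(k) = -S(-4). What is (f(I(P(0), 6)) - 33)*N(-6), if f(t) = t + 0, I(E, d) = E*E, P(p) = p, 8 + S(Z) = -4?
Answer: -396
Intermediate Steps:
S(Z) = -12 (S(Z) = -8 - 4 = -12)
I(E, d) = E**2
f(t) = t
N(k) = 12 (N(k) = -1*(-12) = 12)
(f(I(P(0), 6)) - 33)*N(-6) = (0**2 - 33)*12 = (0 - 33)*12 = -33*12 = -396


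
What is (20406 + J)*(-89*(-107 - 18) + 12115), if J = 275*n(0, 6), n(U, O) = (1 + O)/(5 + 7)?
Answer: 1433890570/3 ≈ 4.7796e+8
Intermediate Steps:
n(U, O) = 1/12 + O/12 (n(U, O) = (1 + O)/12 = (1 + O)*(1/12) = 1/12 + O/12)
J = 1925/12 (J = 275*(1/12 + (1/12)*6) = 275*(1/12 + 1/2) = 275*(7/12) = 1925/12 ≈ 160.42)
(20406 + J)*(-89*(-107 - 18) + 12115) = (20406 + 1925/12)*(-89*(-107 - 18) + 12115) = 246797*(-89*(-125) + 12115)/12 = 246797*(11125 + 12115)/12 = (246797/12)*23240 = 1433890570/3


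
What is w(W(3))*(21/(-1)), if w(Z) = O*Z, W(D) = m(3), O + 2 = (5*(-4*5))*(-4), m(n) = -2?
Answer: 16716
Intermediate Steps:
O = 398 (O = -2 + (5*(-4*5))*(-4) = -2 + (5*(-20))*(-4) = -2 - 100*(-4) = -2 + 400 = 398)
W(D) = -2
w(Z) = 398*Z
w(W(3))*(21/(-1)) = (398*(-2))*(21/(-1)) = -16716*(-1) = -796*(-21) = 16716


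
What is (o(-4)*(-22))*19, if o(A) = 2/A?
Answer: 209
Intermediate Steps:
(o(-4)*(-22))*19 = ((2/(-4))*(-22))*19 = ((2*(-¼))*(-22))*19 = -½*(-22)*19 = 11*19 = 209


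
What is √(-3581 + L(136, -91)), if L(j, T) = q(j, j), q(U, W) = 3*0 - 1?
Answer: 3*I*√398 ≈ 59.85*I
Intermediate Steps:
q(U, W) = -1 (q(U, W) = 0 - 1 = -1)
L(j, T) = -1
√(-3581 + L(136, -91)) = √(-3581 - 1) = √(-3582) = 3*I*√398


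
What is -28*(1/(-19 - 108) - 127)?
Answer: 451640/127 ≈ 3556.2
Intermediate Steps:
-28*(1/(-19 - 108) - 127) = -28*(1/(-127) - 127) = -28*(-1/127 - 127) = -28*(-16130/127) = 451640/127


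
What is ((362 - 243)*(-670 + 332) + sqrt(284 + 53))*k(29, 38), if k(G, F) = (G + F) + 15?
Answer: -3298204 + 82*sqrt(337) ≈ -3.2967e+6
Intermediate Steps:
k(G, F) = 15 + F + G (k(G, F) = (F + G) + 15 = 15 + F + G)
((362 - 243)*(-670 + 332) + sqrt(284 + 53))*k(29, 38) = ((362 - 243)*(-670 + 332) + sqrt(284 + 53))*(15 + 38 + 29) = (119*(-338) + sqrt(337))*82 = (-40222 + sqrt(337))*82 = -3298204 + 82*sqrt(337)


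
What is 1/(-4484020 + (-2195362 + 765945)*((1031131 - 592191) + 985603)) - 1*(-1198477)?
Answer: 2440423318622318126/2036270465451 ≈ 1.1985e+6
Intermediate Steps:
1/(-4484020 + (-2195362 + 765945)*((1031131 - 592191) + 985603)) - 1*(-1198477) = 1/(-4484020 - 1429417*(438940 + 985603)) + 1198477 = 1/(-4484020 - 1429417*1424543) + 1198477 = 1/(-4484020 - 2036265981431) + 1198477 = 1/(-2036270465451) + 1198477 = -1/2036270465451 + 1198477 = 2440423318622318126/2036270465451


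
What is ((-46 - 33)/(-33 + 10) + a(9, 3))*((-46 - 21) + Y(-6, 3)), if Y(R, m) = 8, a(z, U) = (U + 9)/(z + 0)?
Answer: -19411/69 ≈ -281.32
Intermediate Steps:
a(z, U) = (9 + U)/z
((-46 - 33)/(-33 + 10) + a(9, 3))*((-46 - 21) + Y(-6, 3)) = ((-46 - 33)/(-33 + 10) + (9 + 3)/9)*((-46 - 21) + 8) = (-79/(-23) + (1/9)*12)*(-67 + 8) = (-79*(-1/23) + 4/3)*(-59) = (79/23 + 4/3)*(-59) = (329/69)*(-59) = -19411/69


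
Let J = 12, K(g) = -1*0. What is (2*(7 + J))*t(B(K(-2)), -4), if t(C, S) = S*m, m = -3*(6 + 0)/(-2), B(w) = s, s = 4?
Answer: -1368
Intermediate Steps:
K(g) = 0
B(w) = 4
m = 9 (m = -3*6*(-1/2) = -18*(-1/2) = 9)
t(C, S) = 9*S (t(C, S) = S*9 = 9*S)
(2*(7 + J))*t(B(K(-2)), -4) = (2*(7 + 12))*(9*(-4)) = (2*19)*(-36) = 38*(-36) = -1368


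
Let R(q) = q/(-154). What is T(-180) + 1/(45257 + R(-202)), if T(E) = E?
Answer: -627280123/3484890 ≈ -180.00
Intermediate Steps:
R(q) = -q/154 (R(q) = q*(-1/154) = -q/154)
T(-180) + 1/(45257 + R(-202)) = -180 + 1/(45257 - 1/154*(-202)) = -180 + 1/(45257 + 101/77) = -180 + 1/(3484890/77) = -180 + 77/3484890 = -627280123/3484890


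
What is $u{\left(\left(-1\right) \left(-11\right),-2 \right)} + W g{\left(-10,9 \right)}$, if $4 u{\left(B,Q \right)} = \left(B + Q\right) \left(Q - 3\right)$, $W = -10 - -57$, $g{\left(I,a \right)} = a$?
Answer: $\frac{1647}{4} \approx 411.75$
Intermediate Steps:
$W = 47$ ($W = -10 + 57 = 47$)
$u{\left(B,Q \right)} = \frac{\left(-3 + Q\right) \left(B + Q\right)}{4}$ ($u{\left(B,Q \right)} = \frac{\left(B + Q\right) \left(Q - 3\right)}{4} = \frac{\left(B + Q\right) \left(-3 + Q\right)}{4} = \frac{\left(-3 + Q\right) \left(B + Q\right)}{4}$)
$u{\left(\left(-1\right) \left(-11\right),-2 \right)} + W g{\left(-10,9 \right)} = \left(- \frac{3 \left(\left(-1\right) \left(-11\right)\right)}{4} - - \frac{3}{2} + \frac{\left(-2\right)^{2}}{4} + \frac{1}{4} \left(\left(-1\right) \left(-11\right)\right) \left(-2\right)\right) + 47 \cdot 9 = \left(\left(- \frac{3}{4}\right) 11 + \frac{3}{2} + \frac{1}{4} \cdot 4 + \frac{1}{4} \cdot 11 \left(-2\right)\right) + 423 = \left(- \frac{33}{4} + \frac{3}{2} + 1 - \frac{11}{2}\right) + 423 = - \frac{45}{4} + 423 = \frac{1647}{4}$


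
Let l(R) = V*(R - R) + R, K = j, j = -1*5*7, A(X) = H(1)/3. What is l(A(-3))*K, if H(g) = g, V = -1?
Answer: -35/3 ≈ -11.667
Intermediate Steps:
A(X) = 1/3
j = -35 (j = -5*7 = -35)
K = -35
l(R) = R (l(R) = -(R - R) + R = -1*0 + R = 0 + R = R)
l(A(-3))*K = (1/3)*(-35) = -35/3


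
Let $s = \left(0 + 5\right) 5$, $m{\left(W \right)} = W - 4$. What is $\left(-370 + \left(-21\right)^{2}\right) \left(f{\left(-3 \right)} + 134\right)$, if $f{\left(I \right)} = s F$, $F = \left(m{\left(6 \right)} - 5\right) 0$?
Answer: $9514$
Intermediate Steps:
$m{\left(W \right)} = -4 + W$ ($m{\left(W \right)} = W - 4 = -4 + W$)
$F = 0$ ($F = \left(\left(-4 + 6\right) - 5\right) 0 = \left(2 - 5\right) 0 = \left(-3\right) 0 = 0$)
$s = 25$ ($s = 5 \cdot 5 = 25$)
$f{\left(I \right)} = 0$ ($f{\left(I \right)} = 25 \cdot 0 = 0$)
$\left(-370 + \left(-21\right)^{2}\right) \left(f{\left(-3 \right)} + 134\right) = \left(-370 + \left(-21\right)^{2}\right) \left(0 + 134\right) = \left(-370 + 441\right) 134 = 71 \cdot 134 = 9514$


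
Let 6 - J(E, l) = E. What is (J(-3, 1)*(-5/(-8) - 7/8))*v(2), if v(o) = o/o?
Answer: -9/4 ≈ -2.2500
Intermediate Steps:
v(o) = 1
J(E, l) = 6 - E
(J(-3, 1)*(-5/(-8) - 7/8))*v(2) = ((6 - 1*(-3))*(-5/(-8) - 7/8))*1 = ((6 + 3)*(-5*(-⅛) - 7*⅛))*1 = (9*(5/8 - 7/8))*1 = (9*(-¼))*1 = -9/4*1 = -9/4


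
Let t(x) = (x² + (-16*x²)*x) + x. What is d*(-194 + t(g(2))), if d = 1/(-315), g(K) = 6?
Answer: 3608/315 ≈ 11.454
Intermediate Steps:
t(x) = x + x² - 16*x³ (t(x) = (x² - 16*x³) + x = x + x² - 16*x³)
d = -1/315 ≈ -0.0031746
d*(-194 + t(g(2))) = -(-194 + 6*(1 + 6 - 16*6²))/315 = -(-194 + 6*(1 + 6 - 16*36))/315 = -(-194 + 6*(1 + 6 - 576))/315 = -(-194 + 6*(-569))/315 = -(-194 - 3414)/315 = -1/315*(-3608) = 3608/315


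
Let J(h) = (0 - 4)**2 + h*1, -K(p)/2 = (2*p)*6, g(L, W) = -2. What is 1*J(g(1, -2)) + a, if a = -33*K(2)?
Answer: 1598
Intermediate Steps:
K(p) = -24*p (K(p) = -2*2*p*6 = -24*p)
J(h) = 16 + h (J(h) = (-4)**2 + h = 16 + h)
a = 1584 (a = -(-792)*2 = -33*(-48) = 1584)
1*J(g(1, -2)) + a = 1*(16 - 2) + 1584 = 1*14 + 1584 = 14 + 1584 = 1598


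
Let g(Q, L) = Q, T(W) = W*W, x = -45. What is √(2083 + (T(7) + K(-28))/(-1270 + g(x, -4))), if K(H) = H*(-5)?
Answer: 22*√7441585/1315 ≈ 45.638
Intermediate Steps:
T(W) = W²
K(H) = -5*H
√(2083 + (T(7) + K(-28))/(-1270 + g(x, -4))) = √(2083 + (7² - 5*(-28))/(-1270 - 45)) = √(2083 + (49 + 140)/(-1315)) = √(2083 + 189*(-1/1315)) = √(2083 - 189/1315) = √(2738956/1315) = 22*√7441585/1315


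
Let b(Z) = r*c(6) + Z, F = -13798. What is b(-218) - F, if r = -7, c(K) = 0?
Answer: 13580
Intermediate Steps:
b(Z) = Z (b(Z) = -7*0 + Z = 0 + Z = Z)
b(-218) - F = -218 - 1*(-13798) = -218 + 13798 = 13580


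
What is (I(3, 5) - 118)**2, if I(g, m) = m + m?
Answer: 11664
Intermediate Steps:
I(g, m) = 2*m
(I(3, 5) - 118)**2 = (2*5 - 118)**2 = (10 - 118)**2 = (-108)**2 = 11664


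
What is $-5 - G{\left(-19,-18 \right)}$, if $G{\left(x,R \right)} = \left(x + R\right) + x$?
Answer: $51$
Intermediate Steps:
$G{\left(x,R \right)} = R + 2 x$ ($G{\left(x,R \right)} = \left(R + x\right) + x = R + 2 x$)
$-5 - G{\left(-19,-18 \right)} = -5 - \left(-18 + 2 \left(-19\right)\right) = -5 - \left(-18 - 38\right) = -5 - -56 = -5 + 56 = 51$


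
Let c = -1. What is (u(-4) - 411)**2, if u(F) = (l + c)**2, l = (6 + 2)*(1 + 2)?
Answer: 13924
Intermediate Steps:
l = 24 (l = 8*3 = 24)
u(F) = 529 (u(F) = (24 - 1)**2 = 23**2 = 529)
(u(-4) - 411)**2 = (529 - 411)**2 = 118**2 = 13924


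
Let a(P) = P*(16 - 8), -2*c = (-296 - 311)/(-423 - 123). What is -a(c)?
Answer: 1214/273 ≈ 4.4469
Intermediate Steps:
c = -607/1092 (c = -(-296 - 311)/(2*(-423 - 123)) = -(-607)/(2*(-546)) = -(-607)*(-1)/(2*546) = -½*607/546 = -607/1092 ≈ -0.55586)
a(P) = 8*P (a(P) = P*8 = 8*P)
-a(c) = -8*(-607)/1092 = -1*(-1214/273) = 1214/273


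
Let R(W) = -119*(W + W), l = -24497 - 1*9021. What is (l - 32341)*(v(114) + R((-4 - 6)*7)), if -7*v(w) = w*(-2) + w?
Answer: -7687984506/7 ≈ -1.0983e+9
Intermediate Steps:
v(w) = w/7 (v(w) = -(w*(-2) + w)/7 = -(-2*w + w)/7 = -(-1)*w/7 = w/7)
l = -33518 (l = -24497 - 9021 = -33518)
R(W) = -238*W
(l - 32341)*(v(114) + R((-4 - 6)*7)) = (-33518 - 32341)*((⅐)*114 - 238*(-4 - 6)*7) = -65859*(114/7 - (-2380)*7) = -65859*(114/7 - 238*(-70)) = -65859*(114/7 + 16660) = -65859*116734/7 = -7687984506/7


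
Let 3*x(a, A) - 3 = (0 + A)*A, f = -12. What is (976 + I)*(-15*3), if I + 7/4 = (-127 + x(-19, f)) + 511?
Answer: -253305/4 ≈ -63326.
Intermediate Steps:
x(a, A) = 1 + A²/3 (x(a, A) = 1 + ((0 + A)*A)/3 = 1 + (A*A)/3 = 1 + A²/3)
I = 1725/4 (I = -7/4 + ((-127 + (1 + (⅓)*(-12)²)) + 511) = -7/4 + ((-127 + (1 + (⅓)*144)) + 511) = -7/4 + ((-127 + (1 + 48)) + 511) = -7/4 + ((-127 + 49) + 511) = -7/4 + (-78 + 511) = -7/4 + 433 = 1725/4 ≈ 431.25)
(976 + I)*(-15*3) = (976 + 1725/4)*(-15*3) = (5629/4)*(-45) = -253305/4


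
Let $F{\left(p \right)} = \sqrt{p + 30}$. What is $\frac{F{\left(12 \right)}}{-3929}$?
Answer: $- \frac{\sqrt{42}}{3929} \approx -0.0016495$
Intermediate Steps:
$F{\left(p \right)} = \sqrt{30 + p}$
$\frac{F{\left(12 \right)}}{-3929} = \frac{\sqrt{30 + 12}}{-3929} = \sqrt{42} \left(- \frac{1}{3929}\right) = - \frac{\sqrt{42}}{3929}$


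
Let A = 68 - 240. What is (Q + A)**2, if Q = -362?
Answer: 285156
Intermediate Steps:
A = -172
(Q + A)**2 = (-362 - 172)**2 = (-534)**2 = 285156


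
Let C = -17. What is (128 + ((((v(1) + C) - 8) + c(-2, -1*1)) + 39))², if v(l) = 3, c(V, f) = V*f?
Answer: 21609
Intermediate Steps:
(128 + ((((v(1) + C) - 8) + c(-2, -1*1)) + 39))² = (128 + ((((3 - 17) - 8) - (-2)) + 39))² = (128 + (((-14 - 8) - 2*(-1)) + 39))² = (128 + ((-22 + 2) + 39))² = (128 + (-20 + 39))² = (128 + 19)² = 147² = 21609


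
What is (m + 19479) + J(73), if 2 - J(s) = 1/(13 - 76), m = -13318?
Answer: 388270/63 ≈ 6163.0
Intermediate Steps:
J(s) = 127/63 (J(s) = 2 - 1/(13 - 76) = 2 - 1/(-63) = 2 - 1*(-1/63) = 2 + 1/63 = 127/63)
(m + 19479) + J(73) = (-13318 + 19479) + 127/63 = 6161 + 127/63 = 388270/63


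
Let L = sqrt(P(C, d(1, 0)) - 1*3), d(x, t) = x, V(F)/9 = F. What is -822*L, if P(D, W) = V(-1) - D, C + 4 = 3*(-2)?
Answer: -822*I*sqrt(2) ≈ -1162.5*I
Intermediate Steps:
V(F) = 9*F
C = -10 (C = -4 + 3*(-2) = -4 - 6 = -10)
P(D, W) = -9 - D (P(D, W) = 9*(-1) - D = -9 - D)
L = I*sqrt(2) (L = sqrt((-9 - 1*(-10)) - 1*3) = sqrt((-9 + 10) - 3) = sqrt(1 - 3) = sqrt(-2) = I*sqrt(2) ≈ 1.4142*I)
-822*L = -822*I*sqrt(2)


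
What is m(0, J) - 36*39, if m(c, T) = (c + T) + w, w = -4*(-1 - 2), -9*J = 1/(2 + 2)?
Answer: -50113/36 ≈ -1392.0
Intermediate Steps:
J = -1/36 (J = -1/(9*(2 + 2)) = -⅑/4 = -⅑*¼ = -1/36 ≈ -0.027778)
w = 12 (w = -4*(-3) = 12)
m(c, T) = 12 + T + c (m(c, T) = (c + T) + 12 = (T + c) + 12 = 12 + T + c)
m(0, J) - 36*39 = (12 - 1/36 + 0) - 36*39 = 431/36 - 1404 = -50113/36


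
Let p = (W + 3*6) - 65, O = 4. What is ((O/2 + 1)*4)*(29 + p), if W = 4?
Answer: -168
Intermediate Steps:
p = -43 (p = (4 + 3*6) - 65 = (4 + 18) - 65 = 22 - 65 = -43)
((O/2 + 1)*4)*(29 + p) = ((4/2 + 1)*4)*(29 - 43) = ((4*(½) + 1)*4)*(-14) = ((2 + 1)*4)*(-14) = (3*4)*(-14) = 12*(-14) = -168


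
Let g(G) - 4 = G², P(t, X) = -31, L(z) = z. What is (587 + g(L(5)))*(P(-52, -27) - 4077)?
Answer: -2530528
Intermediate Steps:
g(G) = 4 + G²
(587 + g(L(5)))*(P(-52, -27) - 4077) = (587 + (4 + 5²))*(-31 - 4077) = (587 + (4 + 25))*(-4108) = (587 + 29)*(-4108) = 616*(-4108) = -2530528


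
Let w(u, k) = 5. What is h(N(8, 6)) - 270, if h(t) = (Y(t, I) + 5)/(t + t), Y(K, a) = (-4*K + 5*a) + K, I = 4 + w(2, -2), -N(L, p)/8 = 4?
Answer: -8713/32 ≈ -272.28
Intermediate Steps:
N(L, p) = -32 (N(L, p) = -8*4 = -32)
I = 9 (I = 4 + 5 = 9)
Y(K, a) = -3*K + 5*a
h(t) = (50 - 3*t)/(2*t) (h(t) = ((-3*t + 5*9) + 5)/(t + t) = ((-3*t + 45) + 5)/((2*t)) = ((45 - 3*t) + 5)*(1/(2*t)) = (50 - 3*t)*(1/(2*t)) = (50 - 3*t)/(2*t))
h(N(8, 6)) - 270 = (-3/2 + 25/(-32)) - 270 = (-3/2 + 25*(-1/32)) - 270 = (-3/2 - 25/32) - 270 = -73/32 - 270 = -8713/32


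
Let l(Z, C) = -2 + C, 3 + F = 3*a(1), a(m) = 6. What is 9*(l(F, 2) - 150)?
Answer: -1350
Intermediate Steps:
F = 15 (F = -3 + 3*6 = -3 + 18 = 15)
9*(l(F, 2) - 150) = 9*((-2 + 2) - 150) = 9*(0 - 150) = 9*(-150) = -1350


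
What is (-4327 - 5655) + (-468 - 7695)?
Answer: -18145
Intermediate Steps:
(-4327 - 5655) + (-468 - 7695) = -9982 - 8163 = -18145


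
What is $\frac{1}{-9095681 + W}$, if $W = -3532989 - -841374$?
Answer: $- \frac{1}{11787296} \approx -8.4837 \cdot 10^{-8}$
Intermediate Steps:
$W = -2691615$ ($W = -3532989 + 841374 = -2691615$)
$\frac{1}{-9095681 + W} = \frac{1}{-9095681 - 2691615} = \frac{1}{-11787296} = - \frac{1}{11787296}$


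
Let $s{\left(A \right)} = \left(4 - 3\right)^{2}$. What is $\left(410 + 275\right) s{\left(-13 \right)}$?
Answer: $685$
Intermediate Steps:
$s{\left(A \right)} = 1$ ($s{\left(A \right)} = 1^{2} = 1$)
$\left(410 + 275\right) s{\left(-13 \right)} = \left(410 + 275\right) 1 = 685 \cdot 1 = 685$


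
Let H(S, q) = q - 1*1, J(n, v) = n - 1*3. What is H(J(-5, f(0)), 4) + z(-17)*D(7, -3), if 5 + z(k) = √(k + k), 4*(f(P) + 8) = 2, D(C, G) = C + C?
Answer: -67 + 14*I*√34 ≈ -67.0 + 81.633*I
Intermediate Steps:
D(C, G) = 2*C
f(P) = -15/2 (f(P) = -8 + (¼)*2 = -8 + ½ = -15/2)
J(n, v) = -3 + n (J(n, v) = n - 3 = -3 + n)
H(S, q) = -1 + q (H(S, q) = q - 1 = -1 + q)
z(k) = -5 + √2*√k (z(k) = -5 + √(k + k) = -5 + √(2*k) = -5 + √2*√k)
H(J(-5, f(0)), 4) + z(-17)*D(7, -3) = (-1 + 4) + (-5 + √2*√(-17))*(2*7) = 3 + (-5 + √2*(I*√17))*14 = 3 + (-5 + I*√34)*14 = 3 + (-70 + 14*I*√34) = -67 + 14*I*√34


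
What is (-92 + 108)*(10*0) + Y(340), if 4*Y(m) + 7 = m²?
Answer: 115593/4 ≈ 28898.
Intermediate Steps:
Y(m) = -7/4 + m²/4
(-92 + 108)*(10*0) + Y(340) = (-92 + 108)*(10*0) + (-7/4 + (¼)*340²) = 16*0 + (-7/4 + (¼)*115600) = 0 + (-7/4 + 28900) = 0 + 115593/4 = 115593/4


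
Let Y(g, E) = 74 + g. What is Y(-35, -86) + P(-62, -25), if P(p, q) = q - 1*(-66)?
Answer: 80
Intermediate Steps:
P(p, q) = 66 + q (P(p, q) = q + 66 = 66 + q)
Y(-35, -86) + P(-62, -25) = (74 - 35) + (66 - 25) = 39 + 41 = 80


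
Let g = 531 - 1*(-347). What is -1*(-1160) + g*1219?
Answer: 1071442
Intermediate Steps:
g = 878 (g = 531 + 347 = 878)
-1*(-1160) + g*1219 = -1*(-1160) + 878*1219 = 1160 + 1070282 = 1071442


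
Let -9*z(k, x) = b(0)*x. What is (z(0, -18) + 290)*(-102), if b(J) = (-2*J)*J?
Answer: -29580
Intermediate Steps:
b(J) = -2*J**2
z(k, x) = 0 (z(k, x) = -(-2*0**2)*x/9 = -(-2*0)*x/9 = -0*x = -1/9*0 = 0)
(z(0, -18) + 290)*(-102) = (0 + 290)*(-102) = 290*(-102) = -29580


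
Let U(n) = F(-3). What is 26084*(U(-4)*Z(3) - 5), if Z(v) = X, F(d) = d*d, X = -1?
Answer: -365176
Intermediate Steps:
F(d) = d²
Z(v) = -1
U(n) = 9 (U(n) = (-3)² = 9)
26084*(U(-4)*Z(3) - 5) = 26084*(9*(-1) - 5) = 26084*(-9 - 5) = 26084*(-14) = -365176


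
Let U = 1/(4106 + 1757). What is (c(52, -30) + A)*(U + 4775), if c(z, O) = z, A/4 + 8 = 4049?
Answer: 453980314416/5863 ≈ 7.7431e+7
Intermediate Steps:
A = 16164 (A = -32 + 4*4049 = -32 + 16196 = 16164)
U = 1/5863 ≈ 0.00017056
(c(52, -30) + A)*(U + 4775) = (52 + 16164)*(1/5863 + 4775) = 16216*(27995826/5863) = 453980314416/5863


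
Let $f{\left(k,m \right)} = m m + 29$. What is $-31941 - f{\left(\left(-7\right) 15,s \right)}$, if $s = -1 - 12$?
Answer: $-32139$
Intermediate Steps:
$s = -13$ ($s = -1 - 12 = -13$)
$f{\left(k,m \right)} = 29 + m^{2}$ ($f{\left(k,m \right)} = m^{2} + 29 = 29 + m^{2}$)
$-31941 - f{\left(\left(-7\right) 15,s \right)} = -31941 - \left(29 + \left(-13\right)^{2}\right) = -31941 - \left(29 + 169\right) = -31941 - 198 = -32139$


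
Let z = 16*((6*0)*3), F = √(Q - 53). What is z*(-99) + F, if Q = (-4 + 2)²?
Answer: 7*I ≈ 7.0*I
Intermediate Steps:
Q = 4 (Q = (-2)² = 4)
F = 7*I (F = √(4 - 53) = √(-49) = 7*I ≈ 7.0*I)
z = 0 (z = 16*(0*3) = 16*0 = 0)
z*(-99) + F = 0*(-99) + 7*I = 0 + 7*I = 7*I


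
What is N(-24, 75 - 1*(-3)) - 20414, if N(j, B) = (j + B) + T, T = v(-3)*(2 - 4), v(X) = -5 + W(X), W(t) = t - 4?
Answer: -20336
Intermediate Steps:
W(t) = -4 + t
v(X) = -9 + X (v(X) = -5 + (-4 + X) = -9 + X)
T = 24 (T = (-9 - 3)*(2 - 4) = -12*(-2) = 24)
N(j, B) = 24 + B + j (N(j, B) = (j + B) + 24 = (B + j) + 24 = 24 + B + j)
N(-24, 75 - 1*(-3)) - 20414 = (24 + (75 - 1*(-3)) - 24) - 20414 = (24 + (75 + 3) - 24) - 20414 = (24 + 78 - 24) - 20414 = 78 - 20414 = -20336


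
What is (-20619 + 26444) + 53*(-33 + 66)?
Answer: 7574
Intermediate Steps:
(-20619 + 26444) + 53*(-33 + 66) = 5825 + 53*33 = 5825 + 1749 = 7574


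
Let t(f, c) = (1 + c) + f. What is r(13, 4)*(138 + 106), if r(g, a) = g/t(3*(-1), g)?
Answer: 3172/11 ≈ 288.36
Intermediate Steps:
t(f, c) = 1 + c + f
r(g, a) = g/(-2 + g) (r(g, a) = g/(1 + g + 3*(-1)) = g/(1 + g - 3) = g/(-2 + g))
r(13, 4)*(138 + 106) = (13/(-2 + 13))*(138 + 106) = (13/11)*244 = 3172/11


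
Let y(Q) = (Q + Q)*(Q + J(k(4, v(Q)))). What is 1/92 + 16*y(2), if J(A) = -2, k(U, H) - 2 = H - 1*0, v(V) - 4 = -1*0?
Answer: 1/92 ≈ 0.010870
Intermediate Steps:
v(V) = 4 (v(V) = 4 - 1*0 = 4 + 0 = 4)
k(U, H) = 2 + H (k(U, H) = 2 + (H - 1*0) = 2 + (H + 0) = 2 + H)
y(Q) = 2*Q*(-2 + Q) (y(Q) = (Q + Q)*(Q - 2) = (2*Q)*(-2 + Q) = 2*Q*(-2 + Q))
1/92 + 16*y(2) = 1/92 + 16*(2*2*(-2 + 2)) = 1/92 + 16*(2*2*0) = 1/92 + 16*0 = 1/92 + 0 = 1/92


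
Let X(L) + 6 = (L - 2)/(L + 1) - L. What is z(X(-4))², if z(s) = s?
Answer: 0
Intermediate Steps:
X(L) = -6 - L + (-2 + L)/(1 + L) (X(L) = -6 + ((L - 2)/(L + 1) - L) = -6 + ((-2 + L)/(1 + L) - L) = -6 + (-L + (-2 + L)/(1 + L)) = -6 - L + (-2 + L)/(1 + L))
z(X(-4))² = ((-8 - 1*(-4)² - 6*(-4))/(1 - 4))² = ((-8 - 1*16 + 24)/(-3))² = (-(-8 - 16 + 24)/3)² = (-⅓*0)² = 0² = 0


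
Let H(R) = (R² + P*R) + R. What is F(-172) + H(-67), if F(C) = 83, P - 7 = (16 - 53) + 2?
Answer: 6381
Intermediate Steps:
P = -28 (P = 7 + ((16 - 53) + 2) = 7 + (-37 + 2) = 7 - 35 = -28)
H(R) = R² - 27*R (H(R) = (R² - 28*R) + R = R² - 27*R)
F(-172) + H(-67) = 83 - 67*(-27 - 67) = 83 - 67*(-94) = 83 + 6298 = 6381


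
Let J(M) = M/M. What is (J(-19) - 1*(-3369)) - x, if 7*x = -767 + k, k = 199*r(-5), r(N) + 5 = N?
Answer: 26347/7 ≈ 3763.9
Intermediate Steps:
J(M) = 1
r(N) = -5 + N
k = -1990 (k = 199*(-5 - 5) = 199*(-10) = -1990)
x = -2757/7 (x = (-767 - 1990)/7 = (1/7)*(-2757) = -2757/7 ≈ -393.86)
(J(-19) - 1*(-3369)) - x = (1 - 1*(-3369)) - 1*(-2757/7) = (1 + 3369) + 2757/7 = 3370 + 2757/7 = 26347/7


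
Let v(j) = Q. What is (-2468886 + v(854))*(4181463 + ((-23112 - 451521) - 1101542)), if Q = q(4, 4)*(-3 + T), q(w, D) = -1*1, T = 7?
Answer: -6432169490320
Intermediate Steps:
q(w, D) = -1
Q = -4 (Q = -(-3 + 7) = -1*4 = -4)
v(j) = -4
(-2468886 + v(854))*(4181463 + ((-23112 - 451521) - 1101542)) = (-2468886 - 4)*(4181463 + ((-23112 - 451521) - 1101542)) = -2468890*(4181463 + (-474633 - 1101542)) = -2468890*(4181463 - 1576175) = -2468890*2605288 = -6432169490320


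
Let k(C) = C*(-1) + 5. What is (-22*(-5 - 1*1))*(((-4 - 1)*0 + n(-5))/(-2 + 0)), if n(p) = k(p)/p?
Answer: 132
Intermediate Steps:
k(C) = 5 - C (k(C) = -C + 5 = 5 - C)
n(p) = (5 - p)/p
(-22*(-5 - 1*1))*(((-4 - 1)*0 + n(-5))/(-2 + 0)) = (-22*(-5 - 1*1))*(((-4 - 1)*0 + (5 - 1*(-5))/(-5))/(-2 + 0)) = (-22*(-5 - 1))*((-5*0 - (5 + 5)/5)/(-2)) = (-22*(-6))*((0 - ⅕*10)*(-½)) = 132*((0 - 2)*(-½)) = 132*(-2*(-½)) = 132*1 = 132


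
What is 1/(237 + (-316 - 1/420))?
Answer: -420/33181 ≈ -0.012658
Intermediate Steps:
1/(237 + (-316 - 1/420)) = 1/(237 - 132721/420) = 1/(-33181/420) = -420/33181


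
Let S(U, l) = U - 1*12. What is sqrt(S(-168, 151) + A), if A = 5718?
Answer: sqrt(5538) ≈ 74.418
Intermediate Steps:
S(U, l) = -12 + U (S(U, l) = U - 12 = -12 + U)
sqrt(S(-168, 151) + A) = sqrt((-12 - 168) + 5718) = sqrt(-180 + 5718) = sqrt(5538)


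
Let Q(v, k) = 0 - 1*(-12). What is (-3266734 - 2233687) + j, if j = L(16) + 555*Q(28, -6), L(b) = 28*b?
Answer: -5493313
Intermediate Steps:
Q(v, k) = 12 (Q(v, k) = 0 + 12 = 12)
j = 7108 (j = 28*16 + 555*12 = 448 + 6660 = 7108)
(-3266734 - 2233687) + j = (-3266734 - 2233687) + 7108 = -5500421 + 7108 = -5493313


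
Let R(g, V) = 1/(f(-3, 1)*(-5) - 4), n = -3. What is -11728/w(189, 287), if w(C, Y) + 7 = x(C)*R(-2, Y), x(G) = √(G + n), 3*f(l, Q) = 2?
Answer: 19867232/11021 - 387024*√186/11021 ≈ 1323.7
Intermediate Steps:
f(l, Q) = ⅔ (f(l, Q) = (⅓)*2 = ⅔)
x(G) = √(-3 + G) (x(G) = √(G - 3) = √(-3 + G))
R(g, V) = -3/22 (R(g, V) = 1/((⅔)*(-5) - 4) = 1/(-10/3 - 4) = 1/(-22/3) = -3/22)
w(C, Y) = -7 - 3*√(-3 + C)/22 (w(C, Y) = -7 + √(-3 + C)*(-3/22) = -7 - 3*√(-3 + C)/22)
-11728/w(189, 287) = -11728/(-7 - 3*√(-3 + 189)/22) = -11728/(-7 - 3*√186/22)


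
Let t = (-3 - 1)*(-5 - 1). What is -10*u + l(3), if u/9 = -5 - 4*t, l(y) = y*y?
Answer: 9099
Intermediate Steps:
l(y) = y²
t = 24 (t = -4*(-6) = 24)
u = -909 (u = 9*(-5 - 4*24) = 9*(-5 - 96) = 9*(-101) = -909)
-10*u + l(3) = -10*(-909) + 3² = 9090 + 9 = 9099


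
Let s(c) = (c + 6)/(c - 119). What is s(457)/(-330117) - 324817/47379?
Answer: -12080985109853/1762175769978 ≈ -6.8557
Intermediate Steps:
s(c) = (6 + c)/(-119 + c)
s(457)/(-330117) - 324817/47379 = ((6 + 457)/(-119 + 457))/(-330117) - 324817/47379 = (463/338)*(-1/330117) - 324817*1/47379 = ((1/338)*463)*(-1/330117) - 324817/47379 = (463/338)*(-1/330117) - 324817/47379 = -463/111579546 - 324817/47379 = -12080985109853/1762175769978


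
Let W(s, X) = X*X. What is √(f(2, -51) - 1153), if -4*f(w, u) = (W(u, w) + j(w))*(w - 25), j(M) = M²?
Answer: 3*I*√123 ≈ 33.272*I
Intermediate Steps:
W(s, X) = X²
f(w, u) = -w²*(-25 + w)/2 (f(w, u) = -(w² + w²)*(w - 25)/4 = -2*w²*(-25 + w)/4 = -w²*(-25 + w)/2)
√(f(2, -51) - 1153) = √((½)*2²*(25 - 1*2) - 1153) = √((½)*4*(25 - 2) - 1153) = √((½)*4*23 - 1153) = √(46 - 1153) = √(-1107) = 3*I*√123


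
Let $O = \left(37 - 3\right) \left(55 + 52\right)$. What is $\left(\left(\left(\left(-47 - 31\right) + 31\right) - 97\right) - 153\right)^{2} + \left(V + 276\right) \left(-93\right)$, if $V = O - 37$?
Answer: $-272352$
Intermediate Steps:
$O = 3638$ ($O = 34 \cdot 107 = 3638$)
$V = 3601$ ($V = 3638 - 37 = 3601$)
$\left(\left(\left(\left(-47 - 31\right) + 31\right) - 97\right) - 153\right)^{2} + \left(V + 276\right) \left(-93\right) = \left(\left(\left(\left(-47 - 31\right) + 31\right) - 97\right) - 153\right)^{2} + \left(3601 + 276\right) \left(-93\right) = \left(\left(\left(-78 + 31\right) - 97\right) - 153\right)^{2} + 3877 \left(-93\right) = \left(\left(-47 - 97\right) - 153\right)^{2} - 360561 = \left(-144 - 153\right)^{2} - 360561 = \left(-297\right)^{2} - 360561 = 88209 - 360561 = -272352$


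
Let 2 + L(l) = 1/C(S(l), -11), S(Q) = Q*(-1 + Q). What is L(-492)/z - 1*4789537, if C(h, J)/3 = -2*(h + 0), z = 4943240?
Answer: -34456289009403950353/7194075128640 ≈ -4.7895e+6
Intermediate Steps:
C(h, J) = -6*h (C(h, J) = 3*(-2*(h + 0)) = 3*(-2*h) = -6*h)
L(l) = -2 - 1/(6*l*(-1 + l)) (L(l) = -2 + 1/(-6*l*(-1 + l)) = -2 - 1/(6*l*(-1 + l)))
L(-492)/z - 1*4789537 = ((1/6)*(-1 - 12*(-492)*(-1 - 492))/(-492*(-1 - 492)))/4943240 - 1*4789537 = ((1/6)*(-1/492)*(-1 - 12*(-492)*(-493))/(-493))*(1/4943240) - 4789537 = ((1/6)*(-1/492)*(-1/493)*(-1 - 2910672))*(1/4943240) - 4789537 = ((1/6)*(-1/492)*(-1/493)*(-2910673))*(1/4943240) - 4789537 = -2910673/1455336*1/4943240 - 4789537 = -2910673/7194075128640 - 4789537 = -34456289009403950353/7194075128640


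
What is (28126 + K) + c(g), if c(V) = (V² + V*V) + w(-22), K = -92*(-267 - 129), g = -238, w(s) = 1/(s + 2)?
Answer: 3556919/20 ≈ 1.7785e+5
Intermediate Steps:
w(s) = 1/(2 + s)
K = 36432 (K = -92*(-396) = 36432)
c(V) = -1/20 + 2*V² (c(V) = (V² + V*V) + 1/(2 - 22) = (V² + V²) + 1/(-20) = 2*V² - 1/20 = -1/20 + 2*V²)
(28126 + K) + c(g) = (28126 + 36432) + (-1/20 + 2*(-238)²) = 64558 + (-1/20 + 2*56644) = 64558 + (-1/20 + 113288) = 64558 + 2265759/20 = 3556919/20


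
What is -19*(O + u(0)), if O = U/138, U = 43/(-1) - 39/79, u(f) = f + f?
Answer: 32642/5451 ≈ 5.9883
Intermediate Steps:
u(f) = 2*f
U = -3436/79 (U = 43*(-1) - 39*1/79 = -43 - 39/79 = -3436/79 ≈ -43.494)
O = -1718/5451 (O = -3436/79/138 = -3436/79*1/138 = -1718/5451 ≈ -0.31517)
-19*(O + u(0)) = -19*(-1718/5451 + 2*0) = -19*(-1718/5451 + 0) = -19*(-1718/5451) = 32642/5451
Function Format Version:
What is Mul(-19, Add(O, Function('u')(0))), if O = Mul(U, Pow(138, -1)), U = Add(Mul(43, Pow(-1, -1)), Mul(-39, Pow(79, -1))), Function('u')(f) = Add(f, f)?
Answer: Rational(32642, 5451) ≈ 5.9883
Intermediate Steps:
Function('u')(f) = Mul(2, f)
U = Rational(-3436, 79) (U = Add(Mul(43, -1), Mul(-39, Rational(1, 79))) = Add(-43, Rational(-39, 79)) = Rational(-3436, 79) ≈ -43.494)
O = Rational(-1718, 5451) (O = Mul(Rational(-3436, 79), Pow(138, -1)) = Mul(Rational(-3436, 79), Rational(1, 138)) = Rational(-1718, 5451) ≈ -0.31517)
Mul(-19, Add(O, Function('u')(0))) = Mul(-19, Add(Rational(-1718, 5451), Mul(2, 0))) = Mul(-19, Add(Rational(-1718, 5451), 0)) = Mul(-19, Rational(-1718, 5451)) = Rational(32642, 5451)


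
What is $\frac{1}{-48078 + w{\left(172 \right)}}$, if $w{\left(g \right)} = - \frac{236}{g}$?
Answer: $- \frac{43}{2067413} \approx -2.0799 \cdot 10^{-5}$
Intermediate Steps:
$\frac{1}{-48078 + w{\left(172 \right)}} = \frac{1}{-48078 - \frac{236}{172}} = \frac{1}{-48078 - \frac{59}{43}} = \frac{1}{- \frac{2067413}{43}} = - \frac{43}{2067413}$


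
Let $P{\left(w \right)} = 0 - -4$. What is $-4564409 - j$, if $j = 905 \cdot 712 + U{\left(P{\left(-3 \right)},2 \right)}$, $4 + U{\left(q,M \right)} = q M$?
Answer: $-5208773$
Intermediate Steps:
$P{\left(w \right)} = 4$ ($P{\left(w \right)} = 0 + 4 = 4$)
$U{\left(q,M \right)} = -4 + M q$ ($U{\left(q,M \right)} = -4 + q M = -4 + M q$)
$j = 644364$ ($j = 905 \cdot 712 + \left(-4 + 2 \cdot 4\right) = 644360 + \left(-4 + 8\right) = 644360 + 4 = 644364$)
$-4564409 - j = -4564409 - 644364 = -5208773$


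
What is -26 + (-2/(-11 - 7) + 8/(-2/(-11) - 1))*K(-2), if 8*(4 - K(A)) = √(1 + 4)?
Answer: -194/3 + 29*√5/24 ≈ -61.965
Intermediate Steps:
K(A) = 4 - √5/8 (K(A) = 4 - √(1 + 4)/8 = 4 - √5/8)
-26 + (-2/(-11 - 7) + 8/(-2/(-11) - 1))*K(-2) = -26 + (-2/(-11 - 7) + 8/(-2/(-11) - 1))*(4 - √5/8) = -26 + (-2/(-18) + 8/(-2*(-1/11) - 1))*(4 - √5/8) = -26 + (-2*(-1/18) + 8/(2/11 - 1))*(4 - √5/8) = -26 + (⅑ + 8/(-9/11))*(4 - √5/8) = -26 + (⅑ + 8*(-11/9))*(4 - √5/8) = -26 + (⅑ - 88/9)*(4 - √5/8) = -26 - 29*(4 - √5/8)/3 = -26 + (-116/3 + 29*√5/24) = -194/3 + 29*√5/24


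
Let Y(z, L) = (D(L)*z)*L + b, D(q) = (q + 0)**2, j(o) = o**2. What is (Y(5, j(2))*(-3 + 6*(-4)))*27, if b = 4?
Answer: -236196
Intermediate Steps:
D(q) = q**2
Y(z, L) = 4 + z*L**3 (Y(z, L) = (L**2*z)*L + 4 = (z*L**2)*L + 4 = z*L**3 + 4 = 4 + z*L**3)
(Y(5, j(2))*(-3 + 6*(-4)))*27 = ((4 + 5*(2**2)**3)*(-3 + 6*(-4)))*27 = ((4 + 5*4**3)*(-3 - 24))*27 = ((4 + 5*64)*(-27))*27 = ((4 + 320)*(-27))*27 = (324*(-27))*27 = -8748*27 = -236196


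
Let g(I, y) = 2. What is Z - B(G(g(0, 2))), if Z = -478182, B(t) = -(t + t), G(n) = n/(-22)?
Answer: -5260004/11 ≈ -4.7818e+5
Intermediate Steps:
G(n) = -n/22 (G(n) = n*(-1/22) = -n/22)
B(t) = -2*t
Z - B(G(g(0, 2))) = -478182 - (-2)*(-1/22*2) = -478182 - (-2)*(-1)/11 = -478182 - 1*2/11 = -478182 - 2/11 = -5260004/11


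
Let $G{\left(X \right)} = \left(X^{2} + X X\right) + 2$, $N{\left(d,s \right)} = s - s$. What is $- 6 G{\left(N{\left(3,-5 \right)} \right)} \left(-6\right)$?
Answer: $72$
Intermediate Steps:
$N{\left(d,s \right)} = 0$
$G{\left(X \right)} = 2 + 2 X^{2}$ ($G{\left(X \right)} = \left(X^{2} + X^{2}\right) + 2 = 2 X^{2} + 2 = 2 + 2 X^{2}$)
$- 6 G{\left(N{\left(3,-5 \right)} \right)} \left(-6\right) = - 6 \left(2 + 2 \cdot 0^{2}\right) \left(-6\right) = - 6 \left(2 + 2 \cdot 0\right) \left(-6\right) = - 6 \left(2 + 0\right) \left(-6\right) = \left(-6\right) 2 \left(-6\right) = \left(-12\right) \left(-6\right) = 72$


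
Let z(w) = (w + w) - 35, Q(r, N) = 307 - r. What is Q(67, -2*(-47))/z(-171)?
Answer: -240/377 ≈ -0.63660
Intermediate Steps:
z(w) = -35 + 2*w (z(w) = 2*w - 35 = -35 + 2*w)
Q(67, -2*(-47))/z(-171) = (307 - 1*67)/(-35 + 2*(-171)) = (307 - 67)/(-35 - 342) = 240/(-377) = 240*(-1/377) = -240/377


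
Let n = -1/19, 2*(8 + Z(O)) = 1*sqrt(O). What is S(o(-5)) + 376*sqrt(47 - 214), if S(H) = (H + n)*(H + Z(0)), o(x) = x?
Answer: 1248/19 + 376*I*sqrt(167) ≈ 65.684 + 4859.0*I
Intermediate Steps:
Z(O) = -8 + sqrt(O)/2 (Z(O) = -8 + (1*sqrt(O))/2 = -8 + sqrt(O)/2)
n = -1/19 (n = -1*1/19 = -1/19 ≈ -0.052632)
S(H) = (-8 + H)*(-1/19 + H) (S(H) = (H - 1/19)*(H + (-8 + sqrt(0)/2)) = (-1/19 + H)*(H + (-8 + (1/2)*0)) = (-1/19 + H)*(H + (-8 + 0)) = (-1/19 + H)*(H - 8) = (-1/19 + H)*(-8 + H) = (-8 + H)*(-1/19 + H))
S(o(-5)) + 376*sqrt(47 - 214) = (8/19 + (-5)**2 - 153/19*(-5)) + 376*sqrt(47 - 214) = (8/19 + 25 + 765/19) + 376*sqrt(-167) = 1248/19 + 376*(I*sqrt(167)) = 1248/19 + 376*I*sqrt(167)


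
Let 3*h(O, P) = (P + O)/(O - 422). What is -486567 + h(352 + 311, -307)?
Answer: -351787585/723 ≈ -4.8657e+5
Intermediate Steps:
h(O, P) = (O + P)/(3*(-422 + O)) (h(O, P) = ((P + O)/(O - 422))/3 = ((O + P)/(-422 + O))/3 = (O + P)/(3*(-422 + O)))
-486567 + h(352 + 311, -307) = -486567 + ((352 + 311) - 307)/(3*(-422 + (352 + 311))) = -486567 + (663 - 307)/(3*(-422 + 663)) = -486567 + (1/3)*356/241 = -486567 + (1/3)*(1/241)*356 = -486567 + 356/723 = -351787585/723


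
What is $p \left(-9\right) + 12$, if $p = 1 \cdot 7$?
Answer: $-51$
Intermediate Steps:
$p = 7$
$p \left(-9\right) + 12 = 7 \left(-9\right) + 12 = -63 + 12 = -51$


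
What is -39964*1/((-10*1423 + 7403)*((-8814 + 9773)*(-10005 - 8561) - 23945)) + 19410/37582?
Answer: 1181260804226341/2287180410466023 ≈ 0.51647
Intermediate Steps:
-39964*1/((-10*1423 + 7403)*((-8814 + 9773)*(-10005 - 8561) - 23945)) + 19410/37582 = -39964*1/((-14230 + 7403)*(959*(-18566) - 23945)) + 19410*(1/37582) = -39964*(-1/(6827*(-17804794 - 23945))) + 9705/18791 = -39964/((-17828739*(-6827))) + 9705/18791 = -39964/121716801153 + 9705/18791 = 1181260804226341/2287180410466023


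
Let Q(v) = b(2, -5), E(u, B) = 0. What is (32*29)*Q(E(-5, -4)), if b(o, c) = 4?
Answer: 3712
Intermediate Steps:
Q(v) = 4
(32*29)*Q(E(-5, -4)) = (32*29)*4 = 928*4 = 3712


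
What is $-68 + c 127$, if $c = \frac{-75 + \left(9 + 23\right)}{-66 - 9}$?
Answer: $\frac{361}{75} \approx 4.8133$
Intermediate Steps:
$c = \frac{43}{75}$ ($c = \frac{-75 + 32}{-75} = \left(-43\right) \left(- \frac{1}{75}\right) = \frac{43}{75} \approx 0.57333$)
$-68 + c 127 = -68 + \frac{43}{75} \cdot 127 = -68 + \frac{5461}{75} = \frac{361}{75}$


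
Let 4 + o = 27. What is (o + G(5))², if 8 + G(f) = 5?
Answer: 400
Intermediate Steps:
G(f) = -3 (G(f) = -8 + 5 = -3)
o = 23 (o = -4 + 27 = 23)
(o + G(5))² = (23 - 3)² = 20² = 400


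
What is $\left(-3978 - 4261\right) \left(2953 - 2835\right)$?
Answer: $-972202$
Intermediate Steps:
$\left(-3978 - 4261\right) \left(2953 - 2835\right) = \left(-8239\right) 118 = -972202$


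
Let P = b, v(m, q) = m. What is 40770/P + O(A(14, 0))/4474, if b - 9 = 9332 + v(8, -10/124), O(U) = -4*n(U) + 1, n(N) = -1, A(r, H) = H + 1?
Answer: 182451725/41827426 ≈ 4.3620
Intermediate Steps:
A(r, H) = 1 + H
O(U) = 5 (O(U) = -4*(-1) + 1 = 4 + 1 = 5)
b = 9349 (b = 9 + (9332 + 8) = 9 + 9340 = 9349)
P = 9349
40770/P + O(A(14, 0))/4474 = 40770/9349 + 5/4474 = 182451725/41827426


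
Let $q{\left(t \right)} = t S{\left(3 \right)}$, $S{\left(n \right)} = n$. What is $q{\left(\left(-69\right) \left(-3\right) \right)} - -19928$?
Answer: $20549$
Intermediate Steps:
$q{\left(t \right)} = 3 t$ ($q{\left(t \right)} = t 3 = 3 t$)
$q{\left(\left(-69\right) \left(-3\right) \right)} - -19928 = 3 \left(\left(-69\right) \left(-3\right)\right) - -19928 = 3 \cdot 207 + 19928 = 621 + 19928 = 20549$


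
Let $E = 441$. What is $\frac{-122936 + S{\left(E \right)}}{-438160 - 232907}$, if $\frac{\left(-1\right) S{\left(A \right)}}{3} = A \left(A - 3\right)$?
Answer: $\frac{702410}{671067} \approx 1.0467$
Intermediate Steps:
$S{\left(A \right)} = - 3 A \left(-3 + A\right)$ ($S{\left(A \right)} = - 3 A \left(A - 3\right) = - 3 A \left(-3 + A\right)$)
$\frac{-122936 + S{\left(E \right)}}{-438160 - 232907} = \frac{-122936 + 3 \cdot 441 \left(3 - 441\right)}{-438160 - 232907} = \frac{-122936 + 3 \cdot 441 \left(3 - 441\right)}{-671067} = \left(-122936 + 3 \cdot 441 \left(-438\right)\right) \left(- \frac{1}{671067}\right) = \left(-122936 - 579474\right) \left(- \frac{1}{671067}\right) = \left(-702410\right) \left(- \frac{1}{671067}\right) = \frac{702410}{671067}$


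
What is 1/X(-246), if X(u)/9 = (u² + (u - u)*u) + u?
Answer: 1/542430 ≈ 1.8436e-6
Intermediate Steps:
X(u) = 9*u + 9*u² (X(u) = 9*((u² + (u - u)*u) + u) = 9*((u² + 0*u) + u) = 9*((u² + 0) + u) = 9*(u² + u) = 9*(u + u²) = 9*u + 9*u²)
1/X(-246) = 1/(9*(-246)*(1 - 246)) = 1/(9*(-246)*(-245)) = 1/542430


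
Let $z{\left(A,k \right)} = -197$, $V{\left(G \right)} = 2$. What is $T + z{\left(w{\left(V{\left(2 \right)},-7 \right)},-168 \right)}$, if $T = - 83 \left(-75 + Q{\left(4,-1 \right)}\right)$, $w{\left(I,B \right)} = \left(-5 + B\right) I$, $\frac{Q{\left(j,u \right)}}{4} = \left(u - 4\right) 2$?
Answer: $9348$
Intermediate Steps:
$Q{\left(j,u \right)} = -32 + 8 u$ ($Q{\left(j,u \right)} = 4 \left(u - 4\right) 2 = 4 \left(-4 + u\right) 2 = 4 \left(-8 + 2 u\right) = -32 + 8 u$)
$w{\left(I,B \right)} = I \left(-5 + B\right)$
$T = 9545$ ($T = - 83 \left(-75 + \left(-32 + 8 \left(-1\right)\right)\right) = - 83 \left(-75 - 40\right) = \left(-83\right) \left(-115\right) = 9545$)
$T + z{\left(w{\left(V{\left(2 \right)},-7 \right)},-168 \right)} = 9545 - 197 = 9348$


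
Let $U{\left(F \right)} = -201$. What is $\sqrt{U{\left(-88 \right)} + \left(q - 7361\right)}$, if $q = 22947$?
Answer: $\sqrt{15385} \approx 124.04$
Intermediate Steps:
$\sqrt{U{\left(-88 \right)} + \left(q - 7361\right)} = \sqrt{-201 + \left(22947 - 7361\right)} = \sqrt{-201 + 15586} = \sqrt{15385}$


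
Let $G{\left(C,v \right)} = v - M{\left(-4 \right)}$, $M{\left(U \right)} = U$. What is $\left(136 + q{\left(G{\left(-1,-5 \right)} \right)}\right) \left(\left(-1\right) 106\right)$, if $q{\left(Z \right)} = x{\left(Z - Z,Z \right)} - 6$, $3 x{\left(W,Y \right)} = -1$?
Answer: $- \frac{41234}{3} \approx -13745.0$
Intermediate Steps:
$x{\left(W,Y \right)} = - \frac{1}{3}$ ($x{\left(W,Y \right)} = \frac{1}{3} \left(-1\right) = - \frac{1}{3}$)
$G{\left(C,v \right)} = 4 + v$ ($G{\left(C,v \right)} = v - -4 = v + 4 = 4 + v$)
$q{\left(Z \right)} = - \frac{19}{3}$ ($q{\left(Z \right)} = - \frac{1}{3} - 6 = - \frac{19}{3}$)
$\left(136 + q{\left(G{\left(-1,-5 \right)} \right)}\right) \left(\left(-1\right) 106\right) = \left(136 - \frac{19}{3}\right) \left(\left(-1\right) 106\right) = \frac{389}{3} \left(-106\right) = - \frac{41234}{3}$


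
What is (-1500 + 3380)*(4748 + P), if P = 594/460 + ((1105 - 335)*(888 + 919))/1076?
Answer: 70282592664/6187 ≈ 1.1360e+7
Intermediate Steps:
P = 40042409/30935 (P = 594*(1/460) + (770*1807)*(1/1076) = 297/230 + 1391390*(1/1076) = 297/230 + 695695/538 = 40042409/30935 ≈ 1294.4)
(-1500 + 3380)*(4748 + P) = (-1500 + 3380)*(4748 + 40042409/30935) = 1880*(186921789/30935) = 70282592664/6187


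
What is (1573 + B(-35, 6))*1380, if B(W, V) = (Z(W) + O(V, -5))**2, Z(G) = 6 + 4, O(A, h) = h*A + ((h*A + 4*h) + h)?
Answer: 9933240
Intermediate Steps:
O(A, h) = 5*h + 2*A*h (O(A, h) = A*h + ((A*h + 4*h) + h) = A*h + ((4*h + A*h) + h) = A*h + (5*h + A*h) = 5*h + 2*A*h)
Z(G) = 10
B(W, V) = (-15 - 10*V)**2 (B(W, V) = (10 - 5*(5 + 2*V))**2 = (10 + (-25 - 10*V))**2 = (-15 - 10*V)**2)
(1573 + B(-35, 6))*1380 = (1573 + 25*(3 + 2*6)**2)*1380 = (1573 + 25*(3 + 12)**2)*1380 = (1573 + 25*15**2)*1380 = (1573 + 25*225)*1380 = (1573 + 5625)*1380 = 7198*1380 = 9933240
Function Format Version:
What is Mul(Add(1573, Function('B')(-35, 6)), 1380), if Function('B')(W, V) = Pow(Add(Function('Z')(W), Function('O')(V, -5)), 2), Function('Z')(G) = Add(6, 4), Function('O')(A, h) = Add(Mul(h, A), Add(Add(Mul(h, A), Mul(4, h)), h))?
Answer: 9933240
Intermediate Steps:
Function('O')(A, h) = Add(Mul(5, h), Mul(2, A, h)) (Function('O')(A, h) = Add(Mul(A, h), Add(Add(Mul(A, h), Mul(4, h)), h)) = Add(Mul(A, h), Add(Add(Mul(4, h), Mul(A, h)), h)) = Add(Mul(A, h), Add(Mul(5, h), Mul(A, h))) = Add(Mul(5, h), Mul(2, A, h)))
Function('Z')(G) = 10
Function('B')(W, V) = Pow(Add(-15, Mul(-10, V)), 2) (Function('B')(W, V) = Pow(Add(10, Mul(-5, Add(5, Mul(2, V)))), 2) = Pow(Add(10, Add(-25, Mul(-10, V))), 2) = Pow(Add(-15, Mul(-10, V)), 2))
Mul(Add(1573, Function('B')(-35, 6)), 1380) = Mul(Add(1573, Mul(25, Pow(Add(3, Mul(2, 6)), 2))), 1380) = Mul(Add(1573, Mul(25, Pow(Add(3, 12), 2))), 1380) = Mul(Add(1573, Mul(25, Pow(15, 2))), 1380) = Mul(Add(1573, Mul(25, 225)), 1380) = Mul(Add(1573, 5625), 1380) = Mul(7198, 1380) = 9933240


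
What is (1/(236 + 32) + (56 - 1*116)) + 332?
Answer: 72897/268 ≈ 272.00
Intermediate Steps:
(1/(236 + 32) + (56 - 1*116)) + 332 = (1/268 + (56 - 116)) + 332 = (1/268 - 60) + 332 = -16079/268 + 332 = 72897/268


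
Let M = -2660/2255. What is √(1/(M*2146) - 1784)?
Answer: 9*I*√7176829616222/570836 ≈ 42.237*I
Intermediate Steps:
M = -532/451 (M = -2660*1/2255 = -532/451 ≈ -1.1796)
√(1/(M*2146) - 1784) = √(1/(-532/451*2146) - 1784) = √(-451/532*1/2146 - 1784) = √(-451/1141672 - 1784) = √(-2036743299/1141672) = 9*I*√7176829616222/570836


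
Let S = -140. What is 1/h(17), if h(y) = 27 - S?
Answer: 1/167 ≈ 0.0059880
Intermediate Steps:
h(y) = 167 (h(y) = 27 - 1*(-140) = 27 + 140 = 167)
1/h(17) = 1/167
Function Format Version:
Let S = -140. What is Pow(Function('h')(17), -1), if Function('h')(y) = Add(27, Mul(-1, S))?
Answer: Rational(1, 167) ≈ 0.0059880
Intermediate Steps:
Function('h')(y) = 167 (Function('h')(y) = Add(27, Mul(-1, -140)) = Add(27, 140) = 167)
Pow(Function('h')(17), -1) = Pow(167, -1) = Rational(1, 167)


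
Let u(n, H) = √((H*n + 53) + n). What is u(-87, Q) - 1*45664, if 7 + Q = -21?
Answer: -45664 + √2402 ≈ -45615.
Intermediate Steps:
Q = -28 (Q = -7 - 21 = -28)
u(n, H) = √(53 + n + H*n) (u(n, H) = √((53 + H*n) + n) = √(53 + n + H*n))
u(-87, Q) - 1*45664 = √(53 - 87 - 28*(-87)) - 1*45664 = √(53 - 87 + 2436) - 45664 = √2402 - 45664 = -45664 + √2402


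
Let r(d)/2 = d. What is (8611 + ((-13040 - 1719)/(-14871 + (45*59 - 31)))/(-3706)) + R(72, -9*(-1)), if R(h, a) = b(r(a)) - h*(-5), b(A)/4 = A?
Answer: 410438080667/45387382 ≈ 9043.0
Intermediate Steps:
r(d) = 2*d
b(A) = 4*A
R(h, a) = 5*h + 8*a (R(h, a) = 4*(2*a) - h*(-5) = 8*a - (-5)*h = 8*a + 5*h = 5*h + 8*a)
(8611 + ((-13040 - 1719)/(-14871 + (45*59 - 31)))/(-3706)) + R(72, -9*(-1)) = (8611 + ((-13040 - 1719)/(-14871 + (45*59 - 31)))/(-3706)) + (5*72 + 8*(-9*(-1))) = (8611 - 14759/(-14871 + (2655 - 31))*(-1/3706)) + (360 + 8*9) = (8611 - 14759/(-14871 + 2624)*(-1/3706)) + (360 + 72) = (8611 - 14759/(-12247)*(-1/3706)) + 432 = (8611 - 14759*(-1/12247)*(-1/3706)) + 432 = (8611 + (14759/12247)*(-1/3706)) + 432 = (8611 - 14759/45387382) + 432 = 390830731643/45387382 + 432 = 410438080667/45387382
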